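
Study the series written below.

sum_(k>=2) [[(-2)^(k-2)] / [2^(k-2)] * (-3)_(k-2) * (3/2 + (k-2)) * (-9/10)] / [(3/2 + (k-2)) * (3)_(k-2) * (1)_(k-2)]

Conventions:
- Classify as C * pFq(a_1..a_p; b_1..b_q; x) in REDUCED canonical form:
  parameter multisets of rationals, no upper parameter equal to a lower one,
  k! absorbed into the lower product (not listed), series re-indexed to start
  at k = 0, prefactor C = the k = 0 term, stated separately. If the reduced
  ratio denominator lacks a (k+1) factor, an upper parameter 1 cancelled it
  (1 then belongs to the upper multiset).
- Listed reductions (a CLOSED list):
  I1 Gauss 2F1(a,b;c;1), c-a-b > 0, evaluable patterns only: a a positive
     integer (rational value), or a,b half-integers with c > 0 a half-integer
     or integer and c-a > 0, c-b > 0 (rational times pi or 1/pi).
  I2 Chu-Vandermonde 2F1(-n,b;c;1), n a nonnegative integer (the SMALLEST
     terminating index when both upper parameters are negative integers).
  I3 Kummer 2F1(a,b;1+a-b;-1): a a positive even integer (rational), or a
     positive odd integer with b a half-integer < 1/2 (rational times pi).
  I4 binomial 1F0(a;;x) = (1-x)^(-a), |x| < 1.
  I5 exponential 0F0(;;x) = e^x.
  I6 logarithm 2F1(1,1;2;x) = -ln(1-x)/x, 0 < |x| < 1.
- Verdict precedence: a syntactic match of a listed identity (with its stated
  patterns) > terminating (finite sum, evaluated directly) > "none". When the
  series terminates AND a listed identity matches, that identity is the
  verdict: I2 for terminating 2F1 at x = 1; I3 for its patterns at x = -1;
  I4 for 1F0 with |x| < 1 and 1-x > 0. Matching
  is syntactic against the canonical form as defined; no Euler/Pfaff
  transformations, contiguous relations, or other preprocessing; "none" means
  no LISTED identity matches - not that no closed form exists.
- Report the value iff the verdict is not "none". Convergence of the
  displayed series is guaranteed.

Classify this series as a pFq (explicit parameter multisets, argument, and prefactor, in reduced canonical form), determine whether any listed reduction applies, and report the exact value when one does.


Key observation: with t_0 = -9/10, the factor k + 3/2 cancels (top and bottom), leaving C = -9/10, x = -1.
Adjacent-term ratio: r(k) = (-1) * (k-3) / [(k+3) (k+1)] - rational in k, leading ratio (-1); with t_0 = -9/10, classification follows.

Canonical form: C = -9/10 times 1F1 with upper {-3}, lower {3}, x = -1. Verdict: terminating at k = 3: the factor (-3)_k kills every later term; summing the 4 survivors is exact. Exact value: -51/25.


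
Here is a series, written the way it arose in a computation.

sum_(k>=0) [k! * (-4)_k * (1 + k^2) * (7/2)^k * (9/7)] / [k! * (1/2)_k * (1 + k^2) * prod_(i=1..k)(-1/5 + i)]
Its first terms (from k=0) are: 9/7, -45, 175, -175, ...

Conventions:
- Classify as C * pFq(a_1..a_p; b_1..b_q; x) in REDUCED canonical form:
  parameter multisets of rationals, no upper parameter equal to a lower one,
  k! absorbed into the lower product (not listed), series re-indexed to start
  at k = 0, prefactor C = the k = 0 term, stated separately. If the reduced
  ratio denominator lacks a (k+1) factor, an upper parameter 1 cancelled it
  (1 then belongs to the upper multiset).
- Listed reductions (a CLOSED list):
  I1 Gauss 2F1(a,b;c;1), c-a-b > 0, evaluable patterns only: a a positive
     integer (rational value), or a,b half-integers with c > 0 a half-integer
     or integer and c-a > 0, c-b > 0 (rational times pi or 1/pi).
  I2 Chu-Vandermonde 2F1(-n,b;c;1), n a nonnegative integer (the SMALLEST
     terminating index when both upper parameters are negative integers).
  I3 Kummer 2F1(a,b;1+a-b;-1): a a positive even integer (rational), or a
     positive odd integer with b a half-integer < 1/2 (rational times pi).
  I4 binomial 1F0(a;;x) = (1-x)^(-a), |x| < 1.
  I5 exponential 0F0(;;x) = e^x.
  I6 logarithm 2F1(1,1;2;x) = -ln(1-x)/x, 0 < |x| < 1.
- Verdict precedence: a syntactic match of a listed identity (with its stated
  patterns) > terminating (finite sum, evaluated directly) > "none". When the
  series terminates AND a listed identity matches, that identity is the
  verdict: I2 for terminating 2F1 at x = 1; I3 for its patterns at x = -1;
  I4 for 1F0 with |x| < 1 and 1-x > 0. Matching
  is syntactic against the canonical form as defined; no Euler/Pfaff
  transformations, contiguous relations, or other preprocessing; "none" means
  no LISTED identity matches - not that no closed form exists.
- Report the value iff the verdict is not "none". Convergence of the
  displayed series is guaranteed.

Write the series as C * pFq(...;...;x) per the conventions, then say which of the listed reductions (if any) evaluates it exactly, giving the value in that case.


The tell: t_0 = 9/7 here, and k^2 + 1 divides numerator and denominator alike; C = 9/7 after cancelling.
Ratio: r(k) = (7/2) * (k-4) (k+1) / [(k+1/2) (k+4/5) (k+1)] ; factor over Q: parameters, x = (7/2), and C = 9/7.

Reduced: x = 7/2, 2F2, upper = {-4, 1}, lower = {1/2, 4/5}, C = 9/7. Verdict: terminating - upper -4 stops the sum at k = 4; the 5 terms are added exactly. Exact value: 311/133.


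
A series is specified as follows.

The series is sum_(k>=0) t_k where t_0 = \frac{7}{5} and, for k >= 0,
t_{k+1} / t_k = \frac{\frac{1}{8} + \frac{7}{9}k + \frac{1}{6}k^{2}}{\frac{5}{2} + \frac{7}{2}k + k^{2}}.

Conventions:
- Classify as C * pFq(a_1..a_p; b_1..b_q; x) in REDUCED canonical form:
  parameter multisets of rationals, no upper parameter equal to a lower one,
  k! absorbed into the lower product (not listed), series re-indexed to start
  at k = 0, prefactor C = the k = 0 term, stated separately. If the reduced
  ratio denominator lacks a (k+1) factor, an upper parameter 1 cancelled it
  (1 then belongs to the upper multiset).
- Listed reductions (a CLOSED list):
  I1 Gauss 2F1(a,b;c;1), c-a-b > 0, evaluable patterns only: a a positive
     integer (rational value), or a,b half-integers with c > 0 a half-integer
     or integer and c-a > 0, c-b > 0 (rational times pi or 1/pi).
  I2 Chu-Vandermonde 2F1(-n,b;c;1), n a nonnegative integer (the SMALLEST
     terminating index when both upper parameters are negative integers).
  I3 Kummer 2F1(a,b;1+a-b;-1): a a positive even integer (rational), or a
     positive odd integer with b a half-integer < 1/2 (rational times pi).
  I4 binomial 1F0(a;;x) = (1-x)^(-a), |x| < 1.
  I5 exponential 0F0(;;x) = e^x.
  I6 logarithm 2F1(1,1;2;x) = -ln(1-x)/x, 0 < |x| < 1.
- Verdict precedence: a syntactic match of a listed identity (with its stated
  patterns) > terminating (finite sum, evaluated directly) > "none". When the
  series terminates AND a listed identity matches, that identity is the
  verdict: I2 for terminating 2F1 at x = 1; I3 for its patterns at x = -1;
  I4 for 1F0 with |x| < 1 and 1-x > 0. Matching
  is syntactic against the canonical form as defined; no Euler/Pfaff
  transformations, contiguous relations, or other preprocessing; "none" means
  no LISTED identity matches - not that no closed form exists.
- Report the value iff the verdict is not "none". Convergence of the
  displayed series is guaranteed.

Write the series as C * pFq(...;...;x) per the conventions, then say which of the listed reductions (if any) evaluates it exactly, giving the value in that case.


Canonical form: C = \frac{7}{5} times 2F1 with upper {\frac{1}{6}, \frac{9}{2}}, lower {\frac{5}{2}}, x = \frac{1}{6}. Verdict: none - at argument \frac{1}{6} the multisets {\frac{1}{6}, \frac{9}{2}} ; {\frac{5}{2}} match no listed identity.

Key observation: x = \frac{1}{6} and the expanded ratio factors over Q; C = 7/5, x = 1/6, roots give parameters.
Consecutive-term ratio: r(k) = \frac{1}{6} * (k+\frac{1}{6}) (k+\frac{9}{2}) / [(k+\frac{5}{2}) (k+1)] - rational in k. x = \frac{1}{6}; t_0 = \frac{7}{5}; negate the roots.


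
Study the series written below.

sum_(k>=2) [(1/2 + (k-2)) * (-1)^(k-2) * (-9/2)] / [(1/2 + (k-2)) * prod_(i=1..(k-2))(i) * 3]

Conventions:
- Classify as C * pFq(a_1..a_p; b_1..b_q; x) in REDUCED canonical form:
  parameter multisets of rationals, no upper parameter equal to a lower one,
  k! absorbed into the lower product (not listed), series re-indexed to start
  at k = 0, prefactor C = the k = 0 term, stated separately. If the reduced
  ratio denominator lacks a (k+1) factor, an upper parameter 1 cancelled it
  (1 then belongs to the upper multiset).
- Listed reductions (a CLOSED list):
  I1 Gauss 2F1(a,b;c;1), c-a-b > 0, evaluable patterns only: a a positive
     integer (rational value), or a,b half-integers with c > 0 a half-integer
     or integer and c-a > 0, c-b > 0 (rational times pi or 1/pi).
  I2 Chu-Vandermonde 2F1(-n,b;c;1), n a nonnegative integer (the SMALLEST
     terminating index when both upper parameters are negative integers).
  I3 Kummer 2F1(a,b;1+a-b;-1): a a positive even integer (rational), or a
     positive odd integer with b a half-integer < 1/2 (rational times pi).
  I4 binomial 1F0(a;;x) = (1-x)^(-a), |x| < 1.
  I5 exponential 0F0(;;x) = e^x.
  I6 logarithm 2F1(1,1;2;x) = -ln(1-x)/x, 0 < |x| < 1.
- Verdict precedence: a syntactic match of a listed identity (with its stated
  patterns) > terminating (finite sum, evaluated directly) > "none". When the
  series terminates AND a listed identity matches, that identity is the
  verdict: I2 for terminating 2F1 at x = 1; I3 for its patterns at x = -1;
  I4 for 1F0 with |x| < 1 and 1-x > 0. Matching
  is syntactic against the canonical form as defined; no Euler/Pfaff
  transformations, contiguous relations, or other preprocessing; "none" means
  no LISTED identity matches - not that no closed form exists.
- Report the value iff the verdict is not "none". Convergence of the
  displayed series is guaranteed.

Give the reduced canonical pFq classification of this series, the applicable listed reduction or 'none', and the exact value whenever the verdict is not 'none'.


The series (x = -1) is 0F0: upper {-}, lower {-}, prefactor -3/2. Verdict at x = -1: exponential (I5) matches (the 0F0 exponential series at x = -1). Sum: (-3/2) * e^(-1).

Key step: t_0 being -3/2, k + 1/2 divides numerator and denominator alike; C = -3/2 after cancelling.
Step ratio: r(k) = (-1) * 1 / [(k+1)] - rational in k. x = (-1); t_0 = -3/2; negate the roots.


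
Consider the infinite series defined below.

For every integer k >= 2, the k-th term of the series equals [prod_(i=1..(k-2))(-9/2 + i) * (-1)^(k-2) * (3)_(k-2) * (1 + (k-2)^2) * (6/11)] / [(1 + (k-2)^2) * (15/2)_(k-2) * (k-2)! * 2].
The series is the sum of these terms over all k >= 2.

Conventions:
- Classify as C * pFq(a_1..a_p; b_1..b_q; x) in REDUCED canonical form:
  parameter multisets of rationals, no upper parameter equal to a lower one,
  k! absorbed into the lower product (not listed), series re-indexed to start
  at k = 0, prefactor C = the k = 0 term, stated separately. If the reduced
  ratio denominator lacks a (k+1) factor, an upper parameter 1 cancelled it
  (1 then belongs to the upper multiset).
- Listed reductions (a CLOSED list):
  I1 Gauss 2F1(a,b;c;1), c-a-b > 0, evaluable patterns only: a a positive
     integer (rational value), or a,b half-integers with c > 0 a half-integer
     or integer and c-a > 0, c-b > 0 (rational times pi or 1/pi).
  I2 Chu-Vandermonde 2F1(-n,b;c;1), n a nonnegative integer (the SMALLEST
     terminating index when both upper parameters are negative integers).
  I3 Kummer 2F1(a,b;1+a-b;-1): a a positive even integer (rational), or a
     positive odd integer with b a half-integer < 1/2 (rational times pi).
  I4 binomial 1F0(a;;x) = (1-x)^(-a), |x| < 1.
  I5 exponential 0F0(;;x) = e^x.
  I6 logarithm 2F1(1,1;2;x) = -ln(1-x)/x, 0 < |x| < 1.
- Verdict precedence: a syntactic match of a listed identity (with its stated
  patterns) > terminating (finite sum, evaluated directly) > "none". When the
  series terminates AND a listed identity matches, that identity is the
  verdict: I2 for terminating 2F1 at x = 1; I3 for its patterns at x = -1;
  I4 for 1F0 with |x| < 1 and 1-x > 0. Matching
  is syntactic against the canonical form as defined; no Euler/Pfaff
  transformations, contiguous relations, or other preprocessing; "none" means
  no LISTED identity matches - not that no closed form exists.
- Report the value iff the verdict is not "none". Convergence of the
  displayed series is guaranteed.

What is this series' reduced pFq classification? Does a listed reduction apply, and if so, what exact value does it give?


Canonical form: C = 3/11 times 2F1 with upper {-7/2, 3}, lower {15/2}, x = -1. Verdict: this is the Kummer evaluation I3 (x = -1; c = 15/2 equals 1+a-b for upper {-7/2, 3}: listed pattern). Hence: (2457/8192) * pi.

Key step: t_0 being 3/11, k^2 + 1 divides numerator and denominator alike; C = 3/11 after cancelling.
Consecutive-term ratio: r(k) = (-1) * (k-7/2) (k+3) / [(k+15/2) (k+1)] - rational; roots negated = parameters, x = (-1), C = 3/11.


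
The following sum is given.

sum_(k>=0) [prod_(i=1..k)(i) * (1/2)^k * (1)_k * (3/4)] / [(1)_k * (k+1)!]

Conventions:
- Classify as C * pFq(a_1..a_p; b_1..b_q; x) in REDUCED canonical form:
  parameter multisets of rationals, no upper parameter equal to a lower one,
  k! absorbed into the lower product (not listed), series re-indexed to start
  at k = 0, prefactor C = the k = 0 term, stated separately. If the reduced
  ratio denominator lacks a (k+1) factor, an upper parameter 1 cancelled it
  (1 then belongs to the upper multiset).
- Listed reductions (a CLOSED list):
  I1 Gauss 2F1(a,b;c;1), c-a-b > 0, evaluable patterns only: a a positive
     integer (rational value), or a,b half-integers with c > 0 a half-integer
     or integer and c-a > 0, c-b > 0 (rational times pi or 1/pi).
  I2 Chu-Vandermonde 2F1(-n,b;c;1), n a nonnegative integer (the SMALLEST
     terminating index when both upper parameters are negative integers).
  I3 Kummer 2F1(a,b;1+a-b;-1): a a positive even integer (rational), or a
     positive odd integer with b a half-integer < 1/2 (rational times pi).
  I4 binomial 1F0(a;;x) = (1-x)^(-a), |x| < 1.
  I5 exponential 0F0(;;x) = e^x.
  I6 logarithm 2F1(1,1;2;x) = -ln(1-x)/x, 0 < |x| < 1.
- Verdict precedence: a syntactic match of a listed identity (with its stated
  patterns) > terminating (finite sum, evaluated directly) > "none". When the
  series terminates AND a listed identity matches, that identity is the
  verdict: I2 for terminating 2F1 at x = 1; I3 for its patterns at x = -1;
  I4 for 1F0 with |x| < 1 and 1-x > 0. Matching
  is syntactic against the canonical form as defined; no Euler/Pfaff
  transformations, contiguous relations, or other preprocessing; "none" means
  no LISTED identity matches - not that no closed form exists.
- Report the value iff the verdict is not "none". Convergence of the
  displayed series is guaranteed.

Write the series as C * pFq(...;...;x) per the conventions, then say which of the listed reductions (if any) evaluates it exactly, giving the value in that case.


Classification (C = 3/4): 2F1 with upper {1, 1}, lower {2}, argument x = 1/2. Verdict: the I6 logarithm reduction fires (the logarithm: parameters (1,1;2), x = 1/2). Sum: (-3/2) * ln(1/2).

The tell: from the first term 3/4: (1)_k (prefactor 3/4) is k! itself.
Ratio: r(k) = (1/2) * (k+1) (k+1) / [(k+2) (k+1)] ; factor over Q: parameters, x = (1/2), and C = 3/4.


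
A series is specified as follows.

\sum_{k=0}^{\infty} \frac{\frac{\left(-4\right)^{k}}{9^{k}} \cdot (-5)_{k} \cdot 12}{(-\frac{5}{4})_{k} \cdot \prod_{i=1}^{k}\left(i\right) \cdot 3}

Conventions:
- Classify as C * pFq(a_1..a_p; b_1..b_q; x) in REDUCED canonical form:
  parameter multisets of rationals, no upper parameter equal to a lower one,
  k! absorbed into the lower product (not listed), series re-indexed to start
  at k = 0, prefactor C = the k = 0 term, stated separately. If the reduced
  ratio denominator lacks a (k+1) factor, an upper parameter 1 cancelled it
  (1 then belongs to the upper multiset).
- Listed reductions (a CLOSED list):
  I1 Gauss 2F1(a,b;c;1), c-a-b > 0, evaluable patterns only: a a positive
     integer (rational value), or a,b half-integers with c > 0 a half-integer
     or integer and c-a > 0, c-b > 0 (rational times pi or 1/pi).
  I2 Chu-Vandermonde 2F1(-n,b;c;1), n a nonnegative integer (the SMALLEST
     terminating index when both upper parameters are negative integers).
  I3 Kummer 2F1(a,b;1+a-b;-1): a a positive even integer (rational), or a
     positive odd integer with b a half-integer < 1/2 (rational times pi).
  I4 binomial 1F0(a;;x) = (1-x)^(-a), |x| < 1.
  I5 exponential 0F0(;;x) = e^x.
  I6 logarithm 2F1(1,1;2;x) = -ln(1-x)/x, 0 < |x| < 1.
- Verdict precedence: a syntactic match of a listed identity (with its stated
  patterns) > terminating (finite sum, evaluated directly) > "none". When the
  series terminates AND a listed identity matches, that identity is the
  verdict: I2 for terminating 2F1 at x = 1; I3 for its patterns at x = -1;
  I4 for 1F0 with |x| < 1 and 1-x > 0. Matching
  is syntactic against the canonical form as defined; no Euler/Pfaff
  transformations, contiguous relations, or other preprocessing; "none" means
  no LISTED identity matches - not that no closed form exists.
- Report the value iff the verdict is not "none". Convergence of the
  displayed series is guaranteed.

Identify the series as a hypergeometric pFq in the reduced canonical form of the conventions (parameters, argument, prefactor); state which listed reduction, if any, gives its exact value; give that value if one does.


At argument -\frac{4}{9}: a 1F1 with upper {-5}, lower {-\frac{5}{4}}, scaled by C = 4. Verdict: terminating at k = 5: the factor (-5)_k kills every later term; summing the 6 survivors is exact. Its exact value is \frac{381149812}{9743085}.

Key step: t_0 = 4 here, and the constant factors (C = 4, x = -4/9) combine into one prefactor.
Term ratio: r(k) = -\frac{4}{9} * (k-5) / [(k-\frac{5}{4}) (k+1)] - rational; roots negated = parameters, x = -\frac{4}{9}, C = 4.


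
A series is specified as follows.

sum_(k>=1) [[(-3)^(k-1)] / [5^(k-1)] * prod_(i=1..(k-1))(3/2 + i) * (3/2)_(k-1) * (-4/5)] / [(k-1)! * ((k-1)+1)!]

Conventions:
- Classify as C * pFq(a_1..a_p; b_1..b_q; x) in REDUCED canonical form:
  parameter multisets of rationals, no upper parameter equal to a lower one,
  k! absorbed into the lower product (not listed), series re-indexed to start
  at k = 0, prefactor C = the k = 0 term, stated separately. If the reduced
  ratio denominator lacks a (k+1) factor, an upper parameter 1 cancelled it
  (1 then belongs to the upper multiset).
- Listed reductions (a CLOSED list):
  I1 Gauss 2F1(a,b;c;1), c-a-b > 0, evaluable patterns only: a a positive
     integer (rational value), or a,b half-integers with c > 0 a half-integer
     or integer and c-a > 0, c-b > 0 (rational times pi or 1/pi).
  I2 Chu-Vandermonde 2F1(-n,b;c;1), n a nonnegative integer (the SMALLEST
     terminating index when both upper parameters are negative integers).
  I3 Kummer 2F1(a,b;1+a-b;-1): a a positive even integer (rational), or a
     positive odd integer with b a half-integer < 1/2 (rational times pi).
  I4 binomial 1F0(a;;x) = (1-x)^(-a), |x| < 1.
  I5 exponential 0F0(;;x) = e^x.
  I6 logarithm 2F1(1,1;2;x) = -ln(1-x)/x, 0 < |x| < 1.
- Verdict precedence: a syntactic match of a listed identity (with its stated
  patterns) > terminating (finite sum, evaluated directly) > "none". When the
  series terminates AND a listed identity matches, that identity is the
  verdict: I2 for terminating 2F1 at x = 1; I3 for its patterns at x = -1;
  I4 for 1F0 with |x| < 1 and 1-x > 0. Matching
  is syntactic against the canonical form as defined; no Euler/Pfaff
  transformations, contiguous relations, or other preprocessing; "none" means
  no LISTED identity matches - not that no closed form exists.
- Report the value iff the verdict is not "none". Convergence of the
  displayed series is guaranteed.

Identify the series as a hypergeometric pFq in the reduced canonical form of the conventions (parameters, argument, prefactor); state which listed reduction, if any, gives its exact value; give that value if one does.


Reduced: x = -3/5, 2F1, upper = {3/2, 5/2}, lower = {2}, C = -4/5. Verdict: none here - no I1-I6 shape fits x = -3/5 with lower {2}.

Key observation: with t_0 = -4/5, the running product (C = -4/5, x = -3/5) telescopes to a rising factorial.
Ratio: r(k) = (-3/5) * (k+3/2) (k+5/2) / [(k+2) (k+1)] - poly over poly, x = (-3/5) from leading terms; C = -4/5 at k = 0.


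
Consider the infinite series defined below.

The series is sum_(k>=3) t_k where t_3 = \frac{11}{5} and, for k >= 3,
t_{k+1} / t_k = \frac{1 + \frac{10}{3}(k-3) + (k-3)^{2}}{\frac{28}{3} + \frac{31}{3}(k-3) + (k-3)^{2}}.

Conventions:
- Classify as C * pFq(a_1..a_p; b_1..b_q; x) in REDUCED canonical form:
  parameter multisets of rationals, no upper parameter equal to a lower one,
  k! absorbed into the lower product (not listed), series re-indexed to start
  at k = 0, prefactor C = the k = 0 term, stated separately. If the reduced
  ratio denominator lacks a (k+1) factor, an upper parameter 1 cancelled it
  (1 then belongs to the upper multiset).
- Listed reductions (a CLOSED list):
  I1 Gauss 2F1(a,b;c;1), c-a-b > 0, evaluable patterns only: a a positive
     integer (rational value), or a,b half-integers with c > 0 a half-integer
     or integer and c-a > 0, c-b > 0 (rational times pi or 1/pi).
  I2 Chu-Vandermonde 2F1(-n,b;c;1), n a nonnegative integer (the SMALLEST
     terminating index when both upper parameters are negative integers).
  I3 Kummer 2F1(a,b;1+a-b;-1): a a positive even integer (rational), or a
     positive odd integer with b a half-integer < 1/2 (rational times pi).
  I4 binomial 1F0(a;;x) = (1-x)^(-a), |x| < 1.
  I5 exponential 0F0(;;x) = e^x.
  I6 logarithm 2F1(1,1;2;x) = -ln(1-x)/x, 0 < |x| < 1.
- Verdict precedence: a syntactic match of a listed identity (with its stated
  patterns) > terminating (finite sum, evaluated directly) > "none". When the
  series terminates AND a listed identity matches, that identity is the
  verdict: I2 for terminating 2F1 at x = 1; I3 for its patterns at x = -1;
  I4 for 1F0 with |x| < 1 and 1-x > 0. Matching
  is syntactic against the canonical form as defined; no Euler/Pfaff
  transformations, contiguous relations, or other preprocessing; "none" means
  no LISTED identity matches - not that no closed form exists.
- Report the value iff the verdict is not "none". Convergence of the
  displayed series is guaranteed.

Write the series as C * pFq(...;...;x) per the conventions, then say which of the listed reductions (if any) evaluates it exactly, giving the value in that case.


Canonical form: C = \frac{11}{5} times 2F1 with upper {\frac{1}{3}, 3}, lower {\frac{28}{3}}, x = 1. Verdict: the Gauss summation I1 matches (x = 1: the Gamma ratio telescopes since c-a-b = 6 > 0 and a = 3 in Z>0). Hence: \frac{11495}{4536}.

Key observation: from the first term \frac{11}{5}: the expanded ratio factors over Q; C = 11/5, roots give parameters.
Consecutive-term ratio: r(k) = 1 * (k+\frac{1}{3}) (k+3) / [(k+\frac{28}{3}) (k+1)] - rational; roots negated = parameters, x = 1, C = \frac{11}{5}.


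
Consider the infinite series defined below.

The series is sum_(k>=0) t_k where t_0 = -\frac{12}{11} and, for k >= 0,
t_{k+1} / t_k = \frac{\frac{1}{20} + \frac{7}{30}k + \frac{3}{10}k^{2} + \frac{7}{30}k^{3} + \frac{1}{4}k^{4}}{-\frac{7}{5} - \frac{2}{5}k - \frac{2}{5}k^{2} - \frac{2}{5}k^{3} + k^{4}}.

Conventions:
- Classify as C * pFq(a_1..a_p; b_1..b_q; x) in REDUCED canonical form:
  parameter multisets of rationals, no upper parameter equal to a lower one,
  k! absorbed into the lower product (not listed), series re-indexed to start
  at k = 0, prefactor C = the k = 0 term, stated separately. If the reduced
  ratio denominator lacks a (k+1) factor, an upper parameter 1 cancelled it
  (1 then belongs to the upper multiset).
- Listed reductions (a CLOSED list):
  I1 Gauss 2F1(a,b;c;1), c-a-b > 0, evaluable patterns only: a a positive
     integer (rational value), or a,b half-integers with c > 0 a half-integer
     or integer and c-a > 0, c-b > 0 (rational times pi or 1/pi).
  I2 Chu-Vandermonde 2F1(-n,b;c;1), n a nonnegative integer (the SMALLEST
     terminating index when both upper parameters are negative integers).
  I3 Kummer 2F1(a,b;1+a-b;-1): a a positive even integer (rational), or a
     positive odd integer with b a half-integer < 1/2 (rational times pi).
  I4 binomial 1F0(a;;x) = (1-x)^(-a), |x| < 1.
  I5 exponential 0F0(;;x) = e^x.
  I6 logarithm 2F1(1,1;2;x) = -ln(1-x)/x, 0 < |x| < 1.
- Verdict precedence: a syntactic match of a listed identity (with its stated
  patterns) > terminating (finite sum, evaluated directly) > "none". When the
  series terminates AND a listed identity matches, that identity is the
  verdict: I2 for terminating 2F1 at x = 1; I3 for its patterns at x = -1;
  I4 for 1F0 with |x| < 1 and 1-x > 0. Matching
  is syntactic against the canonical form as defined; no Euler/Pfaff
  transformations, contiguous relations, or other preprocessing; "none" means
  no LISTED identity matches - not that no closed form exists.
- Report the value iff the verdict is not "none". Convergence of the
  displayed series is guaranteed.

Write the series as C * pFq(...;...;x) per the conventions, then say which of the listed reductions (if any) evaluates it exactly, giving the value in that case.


First insight: t_0 being -\frac{12}{11}, cancel k^2 + 1 from the displayed ratio first; then C = -12/11.
Ratio: r(k) = \frac{1}{4} * (k+\frac{1}{3}) (k+\frac{3}{5}) / [(k-\frac{7}{5}) (k+1)] - rational in k, leading ratio \frac{1}{4}; with t_0 = -\frac{12}{11}, classification follows.

Classification (C = -\frac{12}{11}): 2F1 with upper {\frac{1}{3}, \frac{3}{5}}, lower {-\frac{7}{5}}, argument x = \frac{1}{4}. Verdict: none. A 2F1 with upper {\frac{1}{3}, \frac{3}{5}} fits none of I1-I6 at x = \frac{1}{4}; the sum runs forever.


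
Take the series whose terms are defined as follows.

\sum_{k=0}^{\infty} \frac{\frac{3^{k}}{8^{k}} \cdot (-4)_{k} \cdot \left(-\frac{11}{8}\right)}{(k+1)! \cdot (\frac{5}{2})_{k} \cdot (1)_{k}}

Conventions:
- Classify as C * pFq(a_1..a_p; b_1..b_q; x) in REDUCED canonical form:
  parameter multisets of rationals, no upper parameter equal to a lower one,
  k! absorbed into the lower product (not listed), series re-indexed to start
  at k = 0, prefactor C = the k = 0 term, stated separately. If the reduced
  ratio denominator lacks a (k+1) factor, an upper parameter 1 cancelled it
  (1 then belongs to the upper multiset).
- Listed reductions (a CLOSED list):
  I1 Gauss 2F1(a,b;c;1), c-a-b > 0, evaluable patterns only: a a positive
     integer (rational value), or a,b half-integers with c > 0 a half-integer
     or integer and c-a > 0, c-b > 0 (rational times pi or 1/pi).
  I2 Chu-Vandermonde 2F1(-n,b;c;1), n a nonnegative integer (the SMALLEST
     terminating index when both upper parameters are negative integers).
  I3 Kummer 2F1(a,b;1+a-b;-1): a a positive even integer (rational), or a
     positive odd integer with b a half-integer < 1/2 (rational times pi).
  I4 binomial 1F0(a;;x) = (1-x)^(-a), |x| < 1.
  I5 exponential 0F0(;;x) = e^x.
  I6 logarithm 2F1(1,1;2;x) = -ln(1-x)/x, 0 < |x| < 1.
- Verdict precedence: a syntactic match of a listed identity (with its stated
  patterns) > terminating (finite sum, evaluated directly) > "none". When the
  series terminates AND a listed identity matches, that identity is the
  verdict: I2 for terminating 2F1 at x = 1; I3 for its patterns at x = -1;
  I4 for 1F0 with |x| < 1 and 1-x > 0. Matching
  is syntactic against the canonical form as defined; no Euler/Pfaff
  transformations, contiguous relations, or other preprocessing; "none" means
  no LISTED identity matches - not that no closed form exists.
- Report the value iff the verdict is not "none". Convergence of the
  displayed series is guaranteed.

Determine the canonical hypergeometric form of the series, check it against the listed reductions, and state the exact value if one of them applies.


With C = -\frac{11}{8}: the canonical form is 1F2(-4; 2, \frac{5}{2}; \frac{3}{8}). Verdict: terminating. With -4 upstairs the series is a 5-term polynomial sum; evaluated term by term. Sum: -\frac{2822163}{2867200}.

Structural cue: from the first term -\frac{11}{8}: (1)_k (C = -11/8) is k! itself.
Step ratio: r(k) = \frac{3}{8} * (k-4) / [(k+2) (k+\frac{5}{2}) (k+1)] - poly over poly, x = \frac{3}{8} from leading terms; C = -\frac{11}{8} at k = 0.


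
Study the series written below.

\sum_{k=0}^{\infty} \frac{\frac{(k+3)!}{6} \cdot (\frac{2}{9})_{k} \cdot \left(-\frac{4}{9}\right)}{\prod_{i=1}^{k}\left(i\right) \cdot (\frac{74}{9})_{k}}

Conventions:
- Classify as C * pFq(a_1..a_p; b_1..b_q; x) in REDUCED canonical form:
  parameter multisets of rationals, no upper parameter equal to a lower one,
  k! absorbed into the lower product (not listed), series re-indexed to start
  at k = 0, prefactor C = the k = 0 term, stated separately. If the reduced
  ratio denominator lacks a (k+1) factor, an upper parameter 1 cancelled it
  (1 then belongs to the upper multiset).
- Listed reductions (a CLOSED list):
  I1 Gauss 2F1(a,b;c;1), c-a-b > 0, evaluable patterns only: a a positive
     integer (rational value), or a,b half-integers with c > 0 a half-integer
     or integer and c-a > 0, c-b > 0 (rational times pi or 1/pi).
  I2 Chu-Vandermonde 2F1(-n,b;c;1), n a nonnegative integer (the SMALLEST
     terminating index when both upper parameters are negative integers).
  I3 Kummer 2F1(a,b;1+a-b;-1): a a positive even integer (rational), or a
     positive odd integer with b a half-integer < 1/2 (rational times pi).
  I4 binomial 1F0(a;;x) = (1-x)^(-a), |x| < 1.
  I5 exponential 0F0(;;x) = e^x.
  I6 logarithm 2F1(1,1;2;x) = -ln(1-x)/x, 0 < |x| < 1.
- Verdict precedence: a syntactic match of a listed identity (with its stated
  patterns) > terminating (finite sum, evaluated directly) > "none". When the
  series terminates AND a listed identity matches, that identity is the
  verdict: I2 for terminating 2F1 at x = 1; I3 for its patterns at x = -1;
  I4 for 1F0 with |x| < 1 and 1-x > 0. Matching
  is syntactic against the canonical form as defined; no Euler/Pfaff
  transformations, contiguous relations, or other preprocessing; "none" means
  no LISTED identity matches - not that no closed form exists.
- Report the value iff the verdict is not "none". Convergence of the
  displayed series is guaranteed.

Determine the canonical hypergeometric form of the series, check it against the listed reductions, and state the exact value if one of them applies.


First insight: from the first term -\frac{4}{9}: the product of the first k integers (prefactor -4/9) is k!.
Adjacent-term ratio: r(k) = 1 * (k+\frac{2}{9}) (k+4) / [(k+\frac{74}{9}) (k+1)] - poly over poly, x = 1 from leading terms; C = -\frac{4}{9} at k = 0.

x = 1 here; the reduced form reads 2F1, upper {\frac{2}{9}, 4}, lower {\frac{74}{9}}, C = -\frac{4}{9}. Verdict (x = 1): Gauss's theorem (I1) applies (x = 1: the Gamma ratio telescopes since c-a-b = 4 > 0 and a = 4 in Z>0). Exact value: -\frac{92872}{177147}.


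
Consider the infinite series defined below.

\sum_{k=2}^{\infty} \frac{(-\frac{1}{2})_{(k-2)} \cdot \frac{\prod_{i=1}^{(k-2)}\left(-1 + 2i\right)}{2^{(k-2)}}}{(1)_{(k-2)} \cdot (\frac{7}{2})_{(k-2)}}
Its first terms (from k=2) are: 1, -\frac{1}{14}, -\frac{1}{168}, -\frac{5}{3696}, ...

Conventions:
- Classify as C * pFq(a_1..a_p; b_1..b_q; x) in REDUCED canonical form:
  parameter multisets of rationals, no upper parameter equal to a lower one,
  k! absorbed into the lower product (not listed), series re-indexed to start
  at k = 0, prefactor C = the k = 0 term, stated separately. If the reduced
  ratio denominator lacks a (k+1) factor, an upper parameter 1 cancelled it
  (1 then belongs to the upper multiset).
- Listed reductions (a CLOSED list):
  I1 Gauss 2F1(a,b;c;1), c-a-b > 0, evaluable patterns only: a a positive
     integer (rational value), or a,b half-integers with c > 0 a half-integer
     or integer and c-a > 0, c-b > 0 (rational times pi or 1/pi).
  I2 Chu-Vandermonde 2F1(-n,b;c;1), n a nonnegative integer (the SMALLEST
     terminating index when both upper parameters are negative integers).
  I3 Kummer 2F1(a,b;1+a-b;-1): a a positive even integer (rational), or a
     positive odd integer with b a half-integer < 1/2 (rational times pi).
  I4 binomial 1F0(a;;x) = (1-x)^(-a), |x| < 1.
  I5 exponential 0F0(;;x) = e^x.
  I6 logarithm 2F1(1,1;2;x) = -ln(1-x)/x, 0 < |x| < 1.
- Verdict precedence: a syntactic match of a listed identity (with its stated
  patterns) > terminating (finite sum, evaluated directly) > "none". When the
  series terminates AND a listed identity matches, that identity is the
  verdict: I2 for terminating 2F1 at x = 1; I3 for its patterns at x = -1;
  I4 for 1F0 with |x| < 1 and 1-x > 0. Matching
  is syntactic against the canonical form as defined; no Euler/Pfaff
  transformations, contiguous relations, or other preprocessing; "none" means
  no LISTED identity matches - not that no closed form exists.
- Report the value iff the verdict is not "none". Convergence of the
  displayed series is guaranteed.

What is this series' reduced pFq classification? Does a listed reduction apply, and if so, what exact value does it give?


Structural cue: with t_0 = 1, the odd product 1*3*...*(2k-1) (C = 1, x = 1) is 2^k (1/2)_k.
Term ratio: r(k) = 1 * (k-\frac{1}{2}) (k+\frac{1}{2}) / [(k+\frac{7}{2}) (k+1)] - rational; roots negated = parameters, x = 1, C = 1.

Reduced: x = 1, 2F1, upper = {-\frac{1}{2}, \frac{1}{2}}, lower = {\frac{7}{2}}, C = 1. Verdict: Gauss's theorem I1 (half-integer case) matches (x = 1; upper {-\frac{1}{2}, \frac{1}{2}} half-integers, c = \frac{7}{2} in the evaluable pattern). Sum: \frac{75}{256} \cdot \pi.


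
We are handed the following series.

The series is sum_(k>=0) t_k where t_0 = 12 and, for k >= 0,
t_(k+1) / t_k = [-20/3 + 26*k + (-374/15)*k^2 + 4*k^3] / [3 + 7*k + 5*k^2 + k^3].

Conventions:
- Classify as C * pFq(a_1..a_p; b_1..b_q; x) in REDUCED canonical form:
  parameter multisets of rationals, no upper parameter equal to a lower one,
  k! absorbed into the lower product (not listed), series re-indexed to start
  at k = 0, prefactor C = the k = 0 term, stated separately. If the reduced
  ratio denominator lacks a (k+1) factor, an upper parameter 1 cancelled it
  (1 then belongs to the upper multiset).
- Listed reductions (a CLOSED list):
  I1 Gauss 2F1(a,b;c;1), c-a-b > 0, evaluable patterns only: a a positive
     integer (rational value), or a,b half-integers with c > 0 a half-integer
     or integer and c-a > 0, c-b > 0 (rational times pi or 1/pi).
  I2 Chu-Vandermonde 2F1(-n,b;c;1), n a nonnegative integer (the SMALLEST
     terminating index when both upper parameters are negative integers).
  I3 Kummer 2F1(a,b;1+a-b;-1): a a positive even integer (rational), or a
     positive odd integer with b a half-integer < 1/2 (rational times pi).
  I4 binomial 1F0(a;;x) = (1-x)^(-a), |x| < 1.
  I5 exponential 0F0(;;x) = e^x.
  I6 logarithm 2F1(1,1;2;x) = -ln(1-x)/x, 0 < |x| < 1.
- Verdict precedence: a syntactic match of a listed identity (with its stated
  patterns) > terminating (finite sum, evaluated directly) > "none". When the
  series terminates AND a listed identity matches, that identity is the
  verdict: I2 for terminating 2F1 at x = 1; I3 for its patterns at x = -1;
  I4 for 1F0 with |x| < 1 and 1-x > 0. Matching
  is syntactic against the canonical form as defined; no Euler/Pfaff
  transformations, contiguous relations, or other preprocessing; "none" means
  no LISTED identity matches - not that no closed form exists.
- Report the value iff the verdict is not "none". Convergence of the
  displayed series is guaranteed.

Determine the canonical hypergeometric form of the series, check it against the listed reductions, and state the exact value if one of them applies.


Classification (C = 12): 3F2 with upper {-5, -5/6, -2/5}, lower {1, 3}, argument x = 4. Verdict: terminating (-5 upstairs). 6 nonzero terms in all; added directly. Hence: -48853012/3796875.

The tell: t_0 being 12, the expanded ratio factors over Q; C = 12, roots give parameters.
Step ratio: r(k) = 4 * (k-5) (k-5/6) (k-2/5) / [(k+1) (k+3) (k+1)] - rational in k, leading ratio 4; with t_0 = 12, classification follows.


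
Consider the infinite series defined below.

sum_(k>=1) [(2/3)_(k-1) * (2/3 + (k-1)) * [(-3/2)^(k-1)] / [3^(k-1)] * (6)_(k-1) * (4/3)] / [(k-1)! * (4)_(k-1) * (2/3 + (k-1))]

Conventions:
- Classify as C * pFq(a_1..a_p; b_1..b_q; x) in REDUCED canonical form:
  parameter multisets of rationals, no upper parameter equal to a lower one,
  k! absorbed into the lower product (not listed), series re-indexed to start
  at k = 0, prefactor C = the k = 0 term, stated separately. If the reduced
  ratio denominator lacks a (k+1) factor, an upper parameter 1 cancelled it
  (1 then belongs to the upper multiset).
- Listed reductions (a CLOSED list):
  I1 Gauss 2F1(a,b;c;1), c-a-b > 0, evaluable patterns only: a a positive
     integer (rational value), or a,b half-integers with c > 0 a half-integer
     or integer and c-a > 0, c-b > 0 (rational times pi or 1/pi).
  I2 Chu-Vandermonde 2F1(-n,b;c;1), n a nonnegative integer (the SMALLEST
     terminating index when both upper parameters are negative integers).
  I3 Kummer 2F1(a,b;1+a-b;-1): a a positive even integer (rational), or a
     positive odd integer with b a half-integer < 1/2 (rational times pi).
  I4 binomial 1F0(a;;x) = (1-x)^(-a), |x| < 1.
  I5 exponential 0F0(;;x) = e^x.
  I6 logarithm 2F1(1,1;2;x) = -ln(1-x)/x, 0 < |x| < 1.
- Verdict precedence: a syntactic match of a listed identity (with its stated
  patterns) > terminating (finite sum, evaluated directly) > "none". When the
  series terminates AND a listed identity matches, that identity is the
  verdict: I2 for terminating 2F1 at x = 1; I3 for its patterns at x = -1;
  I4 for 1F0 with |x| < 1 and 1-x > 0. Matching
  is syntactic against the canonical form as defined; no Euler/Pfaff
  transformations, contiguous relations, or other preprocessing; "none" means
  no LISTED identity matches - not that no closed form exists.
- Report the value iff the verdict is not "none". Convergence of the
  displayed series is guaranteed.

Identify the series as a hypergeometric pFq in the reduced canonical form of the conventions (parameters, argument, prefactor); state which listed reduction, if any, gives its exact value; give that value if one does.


Prefactor 4/3, argument -1/2: 2F1 with upper {2/3, 6} over lower {4}. Verdict: none. A 2F1 with upper {2/3, 6} fits none of I1-I6 at x = -1/2; the sum runs forever.

First insight: from the first term 4/3: k + 2/3 divides numerator and denominator alike; C = 4/3 after cancelling.
Consecutive-term ratio: r(k) = (-1/2) * (k+2/3) (k+6) / [(k+4) (k+1)] - poly over poly, x = (-1/2) from leading terms; C = 4/3 at k = 0.


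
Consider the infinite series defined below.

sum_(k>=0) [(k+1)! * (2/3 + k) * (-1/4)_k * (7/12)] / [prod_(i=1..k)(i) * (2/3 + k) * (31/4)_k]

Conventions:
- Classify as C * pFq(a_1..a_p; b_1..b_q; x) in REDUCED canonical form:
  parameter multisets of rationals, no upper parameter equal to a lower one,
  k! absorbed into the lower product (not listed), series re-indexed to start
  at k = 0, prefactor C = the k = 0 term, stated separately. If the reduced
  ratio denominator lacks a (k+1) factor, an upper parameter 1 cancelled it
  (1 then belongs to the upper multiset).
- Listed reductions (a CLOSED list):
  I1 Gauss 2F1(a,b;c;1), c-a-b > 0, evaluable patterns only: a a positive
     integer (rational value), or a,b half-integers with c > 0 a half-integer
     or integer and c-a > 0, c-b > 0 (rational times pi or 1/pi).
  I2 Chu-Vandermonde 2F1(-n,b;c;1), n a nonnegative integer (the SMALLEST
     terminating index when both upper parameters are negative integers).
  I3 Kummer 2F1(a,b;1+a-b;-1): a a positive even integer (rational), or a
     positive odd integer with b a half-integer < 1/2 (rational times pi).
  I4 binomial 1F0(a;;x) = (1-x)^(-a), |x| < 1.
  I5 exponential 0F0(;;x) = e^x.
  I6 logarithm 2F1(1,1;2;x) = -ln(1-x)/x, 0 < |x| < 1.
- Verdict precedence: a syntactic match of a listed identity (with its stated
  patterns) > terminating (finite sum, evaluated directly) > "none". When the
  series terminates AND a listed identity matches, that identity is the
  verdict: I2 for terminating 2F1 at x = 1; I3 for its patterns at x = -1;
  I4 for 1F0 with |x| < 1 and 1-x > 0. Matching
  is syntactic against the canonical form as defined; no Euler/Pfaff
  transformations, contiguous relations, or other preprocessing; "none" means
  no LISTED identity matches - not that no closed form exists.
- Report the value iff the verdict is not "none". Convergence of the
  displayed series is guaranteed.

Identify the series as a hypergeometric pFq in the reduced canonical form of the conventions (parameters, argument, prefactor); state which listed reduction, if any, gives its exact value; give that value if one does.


Reduced: x = 1, 2F1, upper = {-1/4, 2}, lower = {31/4}, C = 7/12. Verdict: Gauss's theorem (I1) applies (x = 1: the Gamma ratio telescopes since c-a-b = 6 > 0 and a = 2 in Z>0). Value: 69/128.

Key observation: t_0 being 7/12, the product of the first k integers (prefactor 7/12) is k!.
Term ratio: r(k) = 1 * (k-1/4) (k+2) / [(k+31/4) (k+1)] - rational in k. x = 1; t_0 = 7/12; negate the roots.
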